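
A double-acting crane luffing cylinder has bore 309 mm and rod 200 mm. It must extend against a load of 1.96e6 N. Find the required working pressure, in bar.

Cap-side area A_cap = π/4 × (309 mm)² = 74990 mm^2
P = F / A = 1.96e6 N / A

P ≈ 261 bar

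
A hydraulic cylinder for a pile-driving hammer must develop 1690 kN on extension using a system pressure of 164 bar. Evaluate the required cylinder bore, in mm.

Extension force acts on the full piston face: F = P × (π/4)D².
D = √(4F / (πP)) = √(4 × 1690 kN / (π × 164 bar))

D ≈ 362 mm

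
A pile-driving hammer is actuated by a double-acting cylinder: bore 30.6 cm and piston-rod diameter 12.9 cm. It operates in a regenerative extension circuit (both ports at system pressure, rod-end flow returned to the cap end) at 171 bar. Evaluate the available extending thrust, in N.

With equal pressure on both faces, forces on the annular region cancel; the net push is pressure × rod cross-section.
Rod cross-section A_rod = π/4 × (12.9 cm)² = 130.7 cm^2
F = P × A_rod

F ≈ 2.23e5 N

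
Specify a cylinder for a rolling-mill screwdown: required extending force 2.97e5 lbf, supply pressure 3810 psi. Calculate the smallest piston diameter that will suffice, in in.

D ≈ 9.96 in

Extension force acts on the full piston face: F = P × (π/4)D².
D = √(4F / (πP)) = √(4 × 2.97e5 lbf / (π × 3810 psi))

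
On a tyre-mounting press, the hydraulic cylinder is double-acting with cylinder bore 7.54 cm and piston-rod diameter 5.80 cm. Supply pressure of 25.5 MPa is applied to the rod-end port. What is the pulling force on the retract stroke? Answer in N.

F ≈ 46500 N

Rod-side annular area A_ann = π/4 × (7.54² − 5.80²) = 18.23 cm^2
On retraction the pressure acts on the annular area (bore minus rod).
F = P × A_ann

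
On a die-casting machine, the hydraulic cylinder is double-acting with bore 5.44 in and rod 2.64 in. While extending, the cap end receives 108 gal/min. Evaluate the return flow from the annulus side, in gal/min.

Q_out ≈ 82.6 gal/min

Cap-side area A_cap = π/4 × (5.44 in)² = 23.24 in^2
Rod-side annular area A_ann = π/4 × (5.44² − 2.64²) = 17.77 in^2
Piston speed v = Q_in/A_cap; rod-end outflow Q_out = v × A_ann = Q_in × A_ann/A_cap.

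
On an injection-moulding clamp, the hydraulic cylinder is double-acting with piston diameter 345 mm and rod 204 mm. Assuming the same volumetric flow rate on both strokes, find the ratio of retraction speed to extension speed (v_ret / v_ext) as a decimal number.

Cap-side area A_cap = π/4 × (345 mm)² = 93480 mm^2
Rod-side annular area A_ann = π/4 × (345² − 204²) = 60800 mm^2
For equal Q, v ∝ 1/A, so v_ret/v_ext = A_cap/A_ann.

v_ret/v_ext ≈ 1.54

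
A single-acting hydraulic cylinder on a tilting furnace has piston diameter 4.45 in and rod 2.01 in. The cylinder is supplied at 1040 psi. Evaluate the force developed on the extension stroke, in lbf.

F ≈ 16200 lbf

Cap-side area A_cap = π/4 × (4.45 in)² = 15.55 in^2
F = P × A_cap = 1040 psi × A_cap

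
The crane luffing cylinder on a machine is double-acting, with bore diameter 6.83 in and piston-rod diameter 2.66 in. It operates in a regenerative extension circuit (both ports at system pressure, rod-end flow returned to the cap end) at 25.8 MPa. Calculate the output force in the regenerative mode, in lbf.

With equal pressure on both faces, forces on the annular region cancel; the net push is pressure × rod cross-section.
Rod cross-section A_rod = π/4 × (2.66 in)² = 5.557 in^2
F = P × A_rod

F ≈ 20800 lbf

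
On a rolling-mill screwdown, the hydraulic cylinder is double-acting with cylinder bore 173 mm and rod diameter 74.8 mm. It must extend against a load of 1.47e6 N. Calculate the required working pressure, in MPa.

P ≈ 62.5 MPa

Cap-side area A_cap = π/4 × (173 mm)² = 23510 mm^2
P = F / A = 1.47e6 N / A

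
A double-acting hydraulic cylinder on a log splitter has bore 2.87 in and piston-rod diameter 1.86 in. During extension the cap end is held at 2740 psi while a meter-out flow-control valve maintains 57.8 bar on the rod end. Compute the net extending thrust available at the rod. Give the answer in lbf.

F ≈ 14600 lbf

Cap-side area A_cap = π/4 × (2.87 in)² = 6.469 in^2
Rod-side annular area A_ann = π/4 × (2.87² − 1.86²) = 3.752 in^2
Net thrust = P_cap·A_cap − P_rod·A_ann = 17730 lbf − 3145 lbf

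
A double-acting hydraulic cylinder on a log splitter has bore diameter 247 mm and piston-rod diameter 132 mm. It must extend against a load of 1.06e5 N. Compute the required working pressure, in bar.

P ≈ 22.1 bar

Cap-side area A_cap = π/4 × (247 mm)² = 47920 mm^2
P = F / A = 1.06e5 N / A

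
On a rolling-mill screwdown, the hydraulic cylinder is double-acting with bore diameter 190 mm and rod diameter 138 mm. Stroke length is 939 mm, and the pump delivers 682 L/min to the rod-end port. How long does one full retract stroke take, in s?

Rod-side annular area A_ann = π/4 × (190² − 138²) = 13400 mm^2
Swept volume V = A × L; t = V / Q = A·L / Q

t ≈ 1.11 s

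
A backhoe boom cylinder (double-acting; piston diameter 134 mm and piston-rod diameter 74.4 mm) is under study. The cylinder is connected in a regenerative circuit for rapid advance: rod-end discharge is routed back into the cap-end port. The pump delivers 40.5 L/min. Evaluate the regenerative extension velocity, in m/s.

v ≈ 0.155 m/s

In regeneration the rod-end outflow joins the pump flow into the cap end, so the net volume the pump must supply per unit advance equals the rod cross-section area.
Rod cross-section A_rod = π/4 × (74.4 mm)² = 4347 mm^2
v = Q_pump / A_rod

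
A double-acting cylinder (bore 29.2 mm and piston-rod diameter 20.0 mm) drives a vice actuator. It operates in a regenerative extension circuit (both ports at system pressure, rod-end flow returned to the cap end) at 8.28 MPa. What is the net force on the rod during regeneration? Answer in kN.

F ≈ 2.60 kN

With equal pressure on both faces, forces on the annular region cancel; the net push is pressure × rod cross-section.
Rod cross-section A_rod = π/4 × (20.0 mm)² = 314.2 mm^2
F = P × A_rod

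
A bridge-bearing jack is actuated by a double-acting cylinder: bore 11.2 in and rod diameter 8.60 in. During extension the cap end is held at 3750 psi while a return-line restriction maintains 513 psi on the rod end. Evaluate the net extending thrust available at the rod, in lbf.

Cap-side area A_cap = π/4 × (11.2 in)² = 98.52 in^2
Rod-side annular area A_ann = π/4 × (11.2² − 8.60²) = 40.43 in^2
Net thrust = P_cap·A_cap − P_rod·A_ann = 3.695e5 lbf − 20740 lbf

F ≈ 3.49e5 lbf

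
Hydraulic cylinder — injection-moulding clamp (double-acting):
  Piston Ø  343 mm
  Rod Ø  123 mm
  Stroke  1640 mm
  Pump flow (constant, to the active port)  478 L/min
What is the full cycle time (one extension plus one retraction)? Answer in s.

Cap-side area A_cap = π/4 × (343 mm)² = 92400 mm^2
Rod-side annular area A_ann = π/4 × (343² − 123²) = 80520 mm^2
t_ext = A_cap·L/Q = 19.02 s
t_ret = A_ann·L/Q = 16.58 s
t_cycle = t_ext + t_ret

t ≈ 35.6 s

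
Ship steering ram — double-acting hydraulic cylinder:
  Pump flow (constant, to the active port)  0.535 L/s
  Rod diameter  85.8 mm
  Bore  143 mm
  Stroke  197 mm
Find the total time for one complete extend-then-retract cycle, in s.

t ≈ 9.70 s

Cap-side area A_cap = π/4 × (143 mm)² = 16060 mm^2
Rod-side annular area A_ann = π/4 × (143² − 85.8²) = 10280 mm^2
t_ext = A_cap·L/Q = 5.914 s
t_ret = A_ann·L/Q = 3.785 s
t_cycle = t_ext + t_ret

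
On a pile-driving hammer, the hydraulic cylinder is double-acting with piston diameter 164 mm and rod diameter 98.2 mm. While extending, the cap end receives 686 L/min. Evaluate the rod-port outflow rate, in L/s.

Cap-side area A_cap = π/4 × (164 mm)² = 21120 mm^2
Rod-side annular area A_ann = π/4 × (164² − 98.2²) = 13550 mm^2
Piston speed v = Q_in/A_cap; rod-end outflow Q_out = v × A_ann = Q_in × A_ann/A_cap.

Q_out ≈ 7.33 L/s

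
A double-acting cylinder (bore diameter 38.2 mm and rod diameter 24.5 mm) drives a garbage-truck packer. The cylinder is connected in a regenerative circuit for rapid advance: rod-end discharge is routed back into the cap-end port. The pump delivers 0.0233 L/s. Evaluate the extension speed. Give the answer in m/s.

In regeneration the rod-end outflow joins the pump flow into the cap end, so the net volume the pump must supply per unit advance equals the rod cross-section area.
Rod cross-section A_rod = π/4 × (24.5 mm)² = 471.4 mm^2
v = Q_pump / A_rod

v ≈ 0.0494 m/s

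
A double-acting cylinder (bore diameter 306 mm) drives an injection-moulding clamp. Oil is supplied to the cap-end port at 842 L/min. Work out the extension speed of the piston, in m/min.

v ≈ 11.4 m/min

Cap-side area A_cap = π/4 × (306 mm)² = 73540 mm^2
v = Q / A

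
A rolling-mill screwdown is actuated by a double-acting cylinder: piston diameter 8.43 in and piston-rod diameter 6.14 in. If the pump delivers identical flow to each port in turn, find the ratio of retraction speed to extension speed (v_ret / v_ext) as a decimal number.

Cap-side area A_cap = π/4 × (8.43 in)² = 55.81 in^2
Rod-side annular area A_ann = π/4 × (8.43² − 6.14²) = 26.21 in^2
For equal Q, v ∝ 1/A, so v_ret/v_ext = A_cap/A_ann.

v_ret/v_ext ≈ 2.13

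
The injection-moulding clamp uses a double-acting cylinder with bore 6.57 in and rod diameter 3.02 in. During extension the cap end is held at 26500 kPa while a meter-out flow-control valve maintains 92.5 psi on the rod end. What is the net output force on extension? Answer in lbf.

Cap-side area A_cap = π/4 × (6.57 in)² = 33.90 in^2
Rod-side annular area A_ann = π/4 × (6.57² − 3.02²) = 26.74 in^2
Net thrust = P_cap·A_cap − P_rod·A_ann = 1.303e5 lbf − 2473 lbf

F ≈ 1.28e5 lbf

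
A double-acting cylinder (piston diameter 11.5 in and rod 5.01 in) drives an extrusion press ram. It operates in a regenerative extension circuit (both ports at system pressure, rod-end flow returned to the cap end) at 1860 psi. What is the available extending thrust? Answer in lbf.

With equal pressure on both faces, forces on the annular region cancel; the net push is pressure × rod cross-section.
Rod cross-section A_rod = π/4 × (5.01 in)² = 19.71 in^2
F = P × A_rod

F ≈ 36700 lbf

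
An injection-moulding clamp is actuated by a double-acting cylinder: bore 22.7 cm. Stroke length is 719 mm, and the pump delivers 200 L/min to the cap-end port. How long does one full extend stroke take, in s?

Cap-side area A_cap = π/4 × (22.7 cm)² = 404.7 cm^2
Swept volume V = A × L; t = V / Q = A·L / Q

t ≈ 8.73 s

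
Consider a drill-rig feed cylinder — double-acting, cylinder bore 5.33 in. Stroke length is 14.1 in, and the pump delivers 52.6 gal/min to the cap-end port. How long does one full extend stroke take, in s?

Cap-side area A_cap = π/4 × (5.33 in)² = 22.31 in^2
Swept volume V = A × L; t = V / Q = A·L / Q

t ≈ 1.55 s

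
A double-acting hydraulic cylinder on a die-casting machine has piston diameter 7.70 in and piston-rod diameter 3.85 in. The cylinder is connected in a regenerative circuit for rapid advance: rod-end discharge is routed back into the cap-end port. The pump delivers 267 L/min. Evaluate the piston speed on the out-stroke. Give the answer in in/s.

v ≈ 23.3 in/s

In regeneration the rod-end outflow joins the pump flow into the cap end, so the net volume the pump must supply per unit advance equals the rod cross-section area.
Rod cross-section A_rod = π/4 × (3.85 in)² = 11.64 in^2
v = Q_pump / A_rod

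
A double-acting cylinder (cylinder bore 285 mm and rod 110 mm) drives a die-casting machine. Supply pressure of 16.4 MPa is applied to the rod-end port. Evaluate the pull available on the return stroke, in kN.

F ≈ 890 kN

Rod-side annular area A_ann = π/4 × (285² − 110²) = 54290 mm^2
On retraction the pressure acts on the annular area (bore minus rod).
F = P × A_ann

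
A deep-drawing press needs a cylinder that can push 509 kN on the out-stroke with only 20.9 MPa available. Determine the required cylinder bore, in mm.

Extension force acts on the full piston face: F = P × (π/4)D².
D = √(4F / (πP)) = √(4 × 509 kN / (π × 20.9 MPa))

D ≈ 176 mm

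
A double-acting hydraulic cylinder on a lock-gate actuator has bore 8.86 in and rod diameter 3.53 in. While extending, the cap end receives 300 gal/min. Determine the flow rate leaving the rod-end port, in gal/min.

Q_out ≈ 252 gal/min

Cap-side area A_cap = π/4 × (8.86 in)² = 61.65 in^2
Rod-side annular area A_ann = π/4 × (8.86² − 3.53²) = 51.87 in^2
Piston speed v = Q_in/A_cap; rod-end outflow Q_out = v × A_ann = Q_in × A_ann/A_cap.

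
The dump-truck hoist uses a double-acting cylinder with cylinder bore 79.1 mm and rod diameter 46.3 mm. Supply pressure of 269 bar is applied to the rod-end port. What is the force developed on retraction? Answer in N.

Rod-side annular area A_ann = π/4 × (79.1² − 46.3²) = 3230 mm^2
On retraction the pressure acts on the annular area (bore minus rod).
F = P × A_ann

F ≈ 86900 N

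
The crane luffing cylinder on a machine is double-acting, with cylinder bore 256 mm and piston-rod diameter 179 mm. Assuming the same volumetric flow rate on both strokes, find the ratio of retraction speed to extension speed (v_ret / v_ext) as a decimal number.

v_ret/v_ext ≈ 1.96

Cap-side area A_cap = π/4 × (256 mm)² = 51470 mm^2
Rod-side annular area A_ann = π/4 × (256² − 179²) = 26310 mm^2
For equal Q, v ∝ 1/A, so v_ret/v_ext = A_cap/A_ann.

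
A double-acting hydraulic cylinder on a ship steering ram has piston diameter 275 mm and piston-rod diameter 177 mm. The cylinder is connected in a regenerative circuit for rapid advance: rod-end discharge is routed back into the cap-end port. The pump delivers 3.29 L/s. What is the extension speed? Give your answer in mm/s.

In regeneration the rod-end outflow joins the pump flow into the cap end, so the net volume the pump must supply per unit advance equals the rod cross-section area.
Rod cross-section A_rod = π/4 × (177 mm)² = 24610 mm^2
v = Q_pump / A_rod

v ≈ 134 mm/s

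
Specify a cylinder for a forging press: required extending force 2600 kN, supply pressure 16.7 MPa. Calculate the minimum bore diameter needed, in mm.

Extension force acts on the full piston face: F = P × (π/4)D².
D = √(4F / (πP)) = √(4 × 2600 kN / (π × 16.7 MPa))

D ≈ 445 mm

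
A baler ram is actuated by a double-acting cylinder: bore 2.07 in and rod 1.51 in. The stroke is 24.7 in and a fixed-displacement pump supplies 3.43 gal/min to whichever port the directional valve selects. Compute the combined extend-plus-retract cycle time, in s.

Cap-side area A_cap = π/4 × (2.07 in)² = 3.365 in^2
Rod-side annular area A_ann = π/4 × (2.07² − 1.51²) = 1.575 in^2
t_ext = A_cap·L/Q = 6.295 s
t_ret = A_ann·L/Q = 2.945 s
t_cycle = t_ext + t_ret

t ≈ 9.24 s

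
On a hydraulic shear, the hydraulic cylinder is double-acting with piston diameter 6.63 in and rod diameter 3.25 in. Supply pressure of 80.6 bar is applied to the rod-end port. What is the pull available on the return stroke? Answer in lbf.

F ≈ 30700 lbf

Rod-side annular area A_ann = π/4 × (6.63² − 3.25²) = 26.23 in^2
On retraction the pressure acts on the annular area (bore minus rod).
F = P × A_ann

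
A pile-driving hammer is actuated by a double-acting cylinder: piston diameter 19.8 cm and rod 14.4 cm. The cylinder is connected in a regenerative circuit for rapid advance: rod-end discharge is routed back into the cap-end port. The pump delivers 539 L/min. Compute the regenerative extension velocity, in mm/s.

In regeneration the rod-end outflow joins the pump flow into the cap end, so the net volume the pump must supply per unit advance equals the rod cross-section area.
Rod cross-section A_rod = π/4 × (14.4 cm)² = 162.9 cm^2
v = Q_pump / A_rod

v ≈ 552 mm/s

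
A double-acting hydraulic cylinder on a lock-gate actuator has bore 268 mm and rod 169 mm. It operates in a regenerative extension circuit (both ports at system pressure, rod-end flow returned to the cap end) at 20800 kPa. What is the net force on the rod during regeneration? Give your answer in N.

F ≈ 4.67e5 N

With equal pressure on both faces, forces on the annular region cancel; the net push is pressure × rod cross-section.
Rod cross-section A_rod = π/4 × (169 mm)² = 22430 mm^2
F = P × A_rod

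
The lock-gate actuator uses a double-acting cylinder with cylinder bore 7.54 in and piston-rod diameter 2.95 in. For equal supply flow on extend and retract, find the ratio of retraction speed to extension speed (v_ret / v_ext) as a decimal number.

v_ret/v_ext ≈ 1.18

Cap-side area A_cap = π/4 × (7.54 in)² = 44.65 in^2
Rod-side annular area A_ann = π/4 × (7.54² − 2.95²) = 37.82 in^2
For equal Q, v ∝ 1/A, so v_ret/v_ext = A_cap/A_ann.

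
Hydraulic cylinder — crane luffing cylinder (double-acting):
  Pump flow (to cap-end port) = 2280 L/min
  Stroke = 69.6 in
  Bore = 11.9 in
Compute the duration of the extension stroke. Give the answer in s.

Cap-side area A_cap = π/4 × (11.9 in)² = 111.2 in^2
Swept volume V = A × L; t = V / Q = A·L / Q

t ≈ 3.34 s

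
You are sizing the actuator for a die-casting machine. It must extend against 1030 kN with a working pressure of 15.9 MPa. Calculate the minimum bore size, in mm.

Extension force acts on the full piston face: F = P × (π/4)D².
D = √(4F / (πP)) = √(4 × 1030 kN / (π × 15.9 MPa))

D ≈ 287 mm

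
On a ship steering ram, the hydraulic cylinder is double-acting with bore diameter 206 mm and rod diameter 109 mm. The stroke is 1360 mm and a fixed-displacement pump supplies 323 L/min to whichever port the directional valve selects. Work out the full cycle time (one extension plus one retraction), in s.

Cap-side area A_cap = π/4 × (206 mm)² = 33330 mm^2
Rod-side annular area A_ann = π/4 × (206² − 109²) = 24000 mm^2
t_ext = A_cap·L/Q = 8.420 s
t_ret = A_ann·L/Q = 6.063 s
t_cycle = t_ext + t_ret

t ≈ 14.5 s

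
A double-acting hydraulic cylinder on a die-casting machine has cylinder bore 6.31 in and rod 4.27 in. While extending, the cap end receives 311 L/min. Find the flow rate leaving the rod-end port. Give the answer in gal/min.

Cap-side area A_cap = π/4 × (6.31 in)² = 31.27 in^2
Rod-side annular area A_ann = π/4 × (6.31² − 4.27²) = 16.95 in^2
Piston speed v = Q_in/A_cap; rod-end outflow Q_out = v × A_ann = Q_in × A_ann/A_cap.

Q_out ≈ 44.5 gal/min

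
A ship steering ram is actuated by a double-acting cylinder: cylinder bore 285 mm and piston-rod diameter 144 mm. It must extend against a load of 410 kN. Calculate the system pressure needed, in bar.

P ≈ 64.3 bar

Cap-side area A_cap = π/4 × (285 mm)² = 63790 mm^2
P = F / A = 410 kN / A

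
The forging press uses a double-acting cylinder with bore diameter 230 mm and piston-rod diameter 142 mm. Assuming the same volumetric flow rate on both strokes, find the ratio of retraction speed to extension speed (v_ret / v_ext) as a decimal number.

v_ret/v_ext ≈ 1.62

Cap-side area A_cap = π/4 × (230 mm)² = 41550 mm^2
Rod-side annular area A_ann = π/4 × (230² − 142²) = 25710 mm^2
For equal Q, v ∝ 1/A, so v_ret/v_ext = A_cap/A_ann.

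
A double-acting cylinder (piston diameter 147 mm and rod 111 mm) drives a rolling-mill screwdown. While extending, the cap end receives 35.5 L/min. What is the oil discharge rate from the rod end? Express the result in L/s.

Cap-side area A_cap = π/4 × (147 mm)² = 16970 mm^2
Rod-side annular area A_ann = π/4 × (147² − 111²) = 7295 mm^2
Piston speed v = Q_in/A_cap; rod-end outflow Q_out = v × A_ann = Q_in × A_ann/A_cap.

Q_out ≈ 0.254 L/s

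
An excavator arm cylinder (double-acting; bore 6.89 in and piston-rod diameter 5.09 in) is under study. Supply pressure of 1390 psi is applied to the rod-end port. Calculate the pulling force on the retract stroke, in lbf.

Rod-side annular area A_ann = π/4 × (6.89² − 5.09²) = 16.94 in^2
On retraction the pressure acts on the annular area (bore minus rod).
F = P × A_ann

F ≈ 23500 lbf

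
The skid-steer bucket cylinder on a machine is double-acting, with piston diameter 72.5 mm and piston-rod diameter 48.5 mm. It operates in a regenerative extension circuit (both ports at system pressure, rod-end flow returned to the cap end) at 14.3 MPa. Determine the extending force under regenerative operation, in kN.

With equal pressure on both faces, forces on the annular region cancel; the net push is pressure × rod cross-section.
Rod cross-section A_rod = π/4 × (48.5 mm)² = 1847 mm^2
F = P × A_rod

F ≈ 26.4 kN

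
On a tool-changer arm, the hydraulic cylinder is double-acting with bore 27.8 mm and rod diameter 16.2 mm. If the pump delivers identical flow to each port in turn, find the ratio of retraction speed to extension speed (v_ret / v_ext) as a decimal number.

Cap-side area A_cap = π/4 × (27.8 mm)² = 607.0 mm^2
Rod-side annular area A_ann = π/4 × (27.8² − 16.2²) = 400.9 mm^2
For equal Q, v ∝ 1/A, so v_ret/v_ext = A_cap/A_ann.

v_ret/v_ext ≈ 1.51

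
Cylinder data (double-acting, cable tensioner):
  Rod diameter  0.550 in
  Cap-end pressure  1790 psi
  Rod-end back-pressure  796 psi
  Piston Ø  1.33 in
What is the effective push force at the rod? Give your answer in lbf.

Cap-side area A_cap = π/4 × (1.33 in)² = 1.389 in^2
Rod-side annular area A_ann = π/4 × (1.33² − 0.550²) = 1.152 in^2
Net thrust = P_cap·A_cap − P_rod·A_ann = 2487 lbf − 916.8 lbf

F ≈ 1570 lbf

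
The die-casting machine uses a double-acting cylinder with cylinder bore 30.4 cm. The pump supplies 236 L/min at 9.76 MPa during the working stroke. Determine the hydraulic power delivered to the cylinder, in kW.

Hydraulic power = P × Q

W ≈ 38.4 kW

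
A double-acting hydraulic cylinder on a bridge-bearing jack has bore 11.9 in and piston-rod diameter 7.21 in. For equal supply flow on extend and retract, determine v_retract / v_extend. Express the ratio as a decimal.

v_ret/v_ext ≈ 1.58

Cap-side area A_cap = π/4 × (11.9 in)² = 111.2 in^2
Rod-side annular area A_ann = π/4 × (11.9² − 7.21²) = 70.39 in^2
For equal Q, v ∝ 1/A, so v_ret/v_ext = A_cap/A_ann.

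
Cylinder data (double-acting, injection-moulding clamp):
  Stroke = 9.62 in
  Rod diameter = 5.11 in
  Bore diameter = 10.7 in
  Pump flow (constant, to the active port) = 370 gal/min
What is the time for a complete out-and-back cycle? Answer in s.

t ≈ 1.08 s

Cap-side area A_cap = π/4 × (10.7 in)² = 89.92 in^2
Rod-side annular area A_ann = π/4 × (10.7² − 5.11²) = 69.41 in^2
t_ext = A_cap·L/Q = 0.6073 s
t_ret = A_ann·L/Q = 0.4688 s
t_cycle = t_ext + t_ret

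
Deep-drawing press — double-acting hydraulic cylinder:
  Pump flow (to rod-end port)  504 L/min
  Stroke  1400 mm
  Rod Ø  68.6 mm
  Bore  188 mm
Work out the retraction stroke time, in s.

t ≈ 4.01 s

Rod-side annular area A_ann = π/4 × (188² − 68.6²) = 24060 mm^2
Swept volume V = A × L; t = V / Q = A·L / Q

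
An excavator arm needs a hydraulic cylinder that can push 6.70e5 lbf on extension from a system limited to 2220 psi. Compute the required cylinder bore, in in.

Extension force acts on the full piston face: F = P × (π/4)D².
D = √(4F / (πP)) = √(4 × 6.70e5 lbf / (π × 2220 psi))

D ≈ 19.6 in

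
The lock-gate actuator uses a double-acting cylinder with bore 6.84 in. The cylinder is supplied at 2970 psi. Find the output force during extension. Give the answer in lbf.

Cap-side area A_cap = π/4 × (6.84 in)² = 36.75 in^2
F = P × A_cap = 2970 psi × A_cap

F ≈ 1.09e5 lbf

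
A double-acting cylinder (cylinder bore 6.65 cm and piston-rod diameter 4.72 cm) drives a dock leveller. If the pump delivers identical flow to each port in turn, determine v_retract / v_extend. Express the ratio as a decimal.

Cap-side area A_cap = π/4 × (6.65 cm)² = 34.73 cm^2
Rod-side annular area A_ann = π/4 × (6.65² − 4.72²) = 17.23 cm^2
For equal Q, v ∝ 1/A, so v_ret/v_ext = A_cap/A_ann.

v_ret/v_ext ≈ 2.02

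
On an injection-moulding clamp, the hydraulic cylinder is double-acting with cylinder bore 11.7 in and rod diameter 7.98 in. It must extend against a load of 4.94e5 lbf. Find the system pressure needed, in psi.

P ≈ 4590 psi

Cap-side area A_cap = π/4 × (11.7 in)² = 107.5 in^2
P = F / A = 4.94e5 lbf / A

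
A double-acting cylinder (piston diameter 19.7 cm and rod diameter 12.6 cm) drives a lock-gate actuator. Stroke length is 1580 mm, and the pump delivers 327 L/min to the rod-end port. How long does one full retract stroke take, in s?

t ≈ 5.22 s

Rod-side annular area A_ann = π/4 × (19.7² − 12.6²) = 180.1 cm^2
Swept volume V = A × L; t = V / Q = A·L / Q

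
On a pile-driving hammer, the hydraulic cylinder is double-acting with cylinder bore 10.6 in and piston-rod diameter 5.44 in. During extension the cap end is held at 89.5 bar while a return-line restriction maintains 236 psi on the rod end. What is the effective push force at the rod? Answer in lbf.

F ≈ 99200 lbf

Cap-side area A_cap = π/4 × (10.6 in)² = 88.25 in^2
Rod-side annular area A_ann = π/4 × (10.6² − 5.44²) = 65.00 in^2
Net thrust = P_cap·A_cap − P_rod·A_ann = 1.146e5 lbf − 15340 lbf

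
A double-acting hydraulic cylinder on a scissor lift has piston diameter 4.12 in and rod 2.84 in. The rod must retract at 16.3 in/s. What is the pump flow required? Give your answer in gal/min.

Q ≈ 29.6 gal/min

Rod-side annular area A_ann = π/4 × (4.12² − 2.84²) = 6.997 in^2
Q = A × v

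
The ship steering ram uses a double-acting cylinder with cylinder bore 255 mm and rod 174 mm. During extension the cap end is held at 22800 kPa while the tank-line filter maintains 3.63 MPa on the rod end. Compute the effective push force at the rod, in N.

F ≈ 1.07e6 N

Cap-side area A_cap = π/4 × (255 mm)² = 51070 mm^2
Rod-side annular area A_ann = π/4 × (255² − 174²) = 27290 mm^2
Net thrust = P_cap·A_cap − P_rod·A_ann = 1.164e6 N − 99070 N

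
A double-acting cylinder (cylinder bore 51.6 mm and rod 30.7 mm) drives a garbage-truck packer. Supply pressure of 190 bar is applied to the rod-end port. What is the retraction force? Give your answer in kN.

Rod-side annular area A_ann = π/4 × (51.6² − 30.7²) = 1351 mm^2
On retraction the pressure acts on the annular area (bore minus rod).
F = P × A_ann

F ≈ 25.7 kN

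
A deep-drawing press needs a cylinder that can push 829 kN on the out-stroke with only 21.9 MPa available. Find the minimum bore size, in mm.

Extension force acts on the full piston face: F = P × (π/4)D².
D = √(4F / (πP)) = √(4 × 829 kN / (π × 21.9 MPa))

D ≈ 220 mm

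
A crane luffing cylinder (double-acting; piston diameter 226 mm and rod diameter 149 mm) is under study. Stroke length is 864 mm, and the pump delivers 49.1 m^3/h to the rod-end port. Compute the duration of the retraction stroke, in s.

Rod-side annular area A_ann = π/4 × (226² − 149²) = 22680 mm^2
Swept volume V = A × L; t = V / Q = A·L / Q

t ≈ 1.44 s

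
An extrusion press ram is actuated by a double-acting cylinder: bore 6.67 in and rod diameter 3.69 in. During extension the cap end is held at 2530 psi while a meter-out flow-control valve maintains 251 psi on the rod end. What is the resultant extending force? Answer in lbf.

Cap-side area A_cap = π/4 × (6.67 in)² = 34.94 in^2
Rod-side annular area A_ann = π/4 × (6.67² − 3.69²) = 24.25 in^2
Net thrust = P_cap·A_cap − P_rod·A_ann = 88400 lbf − 6086 lbf

F ≈ 82300 lbf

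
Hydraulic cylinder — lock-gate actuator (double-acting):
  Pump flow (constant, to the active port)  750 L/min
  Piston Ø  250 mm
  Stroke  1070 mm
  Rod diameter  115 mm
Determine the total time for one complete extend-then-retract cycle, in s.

t ≈ 7.51 s

Cap-side area A_cap = π/4 × (250 mm)² = 49090 mm^2
Rod-side annular area A_ann = π/4 × (250² − 115²) = 38700 mm^2
t_ext = A_cap·L/Q = 4.202 s
t_ret = A_ann·L/Q = 3.313 s
t_cycle = t_ext + t_ret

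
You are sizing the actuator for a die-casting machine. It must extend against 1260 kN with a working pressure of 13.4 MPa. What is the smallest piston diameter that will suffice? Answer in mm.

Extension force acts on the full piston face: F = P × (π/4)D².
D = √(4F / (πP)) = √(4 × 1260 kN / (π × 13.4 MPa))

D ≈ 346 mm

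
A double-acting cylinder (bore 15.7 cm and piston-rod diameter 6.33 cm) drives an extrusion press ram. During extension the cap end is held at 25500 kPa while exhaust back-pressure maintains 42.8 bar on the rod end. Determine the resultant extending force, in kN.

Cap-side area A_cap = π/4 × (15.7 cm)² = 193.6 cm^2
Rod-side annular area A_ann = π/4 × (15.7² − 6.33²) = 162.1 cm^2
Net thrust = P_cap·A_cap − P_rod·A_ann = 493.7 kN − 69.39 kN

F ≈ 424 kN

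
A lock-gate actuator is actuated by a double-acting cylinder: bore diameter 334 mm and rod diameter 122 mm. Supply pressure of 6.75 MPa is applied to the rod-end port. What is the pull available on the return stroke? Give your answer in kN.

Rod-side annular area A_ann = π/4 × (334² − 122²) = 75930 mm^2
On retraction the pressure acts on the annular area (bore minus rod).
F = P × A_ann

F ≈ 513 kN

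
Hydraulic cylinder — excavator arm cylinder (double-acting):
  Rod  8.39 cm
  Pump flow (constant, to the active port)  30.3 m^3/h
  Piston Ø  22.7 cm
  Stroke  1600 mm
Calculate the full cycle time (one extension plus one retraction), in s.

Cap-side area A_cap = π/4 × (22.7 cm)² = 404.7 cm^2
Rod-side annular area A_ann = π/4 × (22.7² − 8.39²) = 349.4 cm^2
t_ext = A_cap·L/Q = 7.693 s
t_ret = A_ann·L/Q = 6.642 s
t_cycle = t_ext + t_ret

t ≈ 14.3 s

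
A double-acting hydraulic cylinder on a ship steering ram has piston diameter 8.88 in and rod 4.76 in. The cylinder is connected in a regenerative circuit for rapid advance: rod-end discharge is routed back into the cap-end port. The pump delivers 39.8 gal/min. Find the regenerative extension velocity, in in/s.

v ≈ 8.61 in/s

In regeneration the rod-end outflow joins the pump flow into the cap end, so the net volume the pump must supply per unit advance equals the rod cross-section area.
Rod cross-section A_rod = π/4 × (4.76 in)² = 17.80 in^2
v = Q_pump / A_rod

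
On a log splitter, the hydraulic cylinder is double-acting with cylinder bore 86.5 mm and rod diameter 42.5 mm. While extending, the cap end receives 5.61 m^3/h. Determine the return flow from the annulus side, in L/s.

Cap-side area A_cap = π/4 × (86.5 mm)² = 5877 mm^2
Rod-side annular area A_ann = π/4 × (86.5² − 42.5²) = 4458 mm^2
Piston speed v = Q_in/A_cap; rod-end outflow Q_out = v × A_ann = Q_in × A_ann/A_cap.

Q_out ≈ 1.18 L/s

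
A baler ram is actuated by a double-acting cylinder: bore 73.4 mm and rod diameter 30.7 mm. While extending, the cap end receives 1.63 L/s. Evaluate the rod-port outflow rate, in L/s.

Q_out ≈ 1.34 L/s

Cap-side area A_cap = π/4 × (73.4 mm)² = 4231 mm^2
Rod-side annular area A_ann = π/4 × (73.4² − 30.7²) = 3491 mm^2
Piston speed v = Q_in/A_cap; rod-end outflow Q_out = v × A_ann = Q_in × A_ann/A_cap.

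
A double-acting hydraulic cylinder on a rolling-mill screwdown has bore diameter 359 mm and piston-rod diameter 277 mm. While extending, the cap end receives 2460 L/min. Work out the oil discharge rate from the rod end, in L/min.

Q_out ≈ 995 L/min

Cap-side area A_cap = π/4 × (359 mm)² = 1.012e5 mm^2
Rod-side annular area A_ann = π/4 × (359² − 277²) = 40960 mm^2
Piston speed v = Q_in/A_cap; rod-end outflow Q_out = v × A_ann = Q_in × A_ann/A_cap.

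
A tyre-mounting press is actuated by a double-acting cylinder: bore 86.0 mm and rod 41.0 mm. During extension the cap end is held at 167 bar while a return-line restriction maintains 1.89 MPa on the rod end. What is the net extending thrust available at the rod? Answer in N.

Cap-side area A_cap = π/4 × (86.0 mm)² = 5809 mm^2
Rod-side annular area A_ann = π/4 × (86.0² − 41.0²) = 4489 mm^2
Net thrust = P_cap·A_cap − P_rod·A_ann = 97010 N − 8483 N

F ≈ 88500 N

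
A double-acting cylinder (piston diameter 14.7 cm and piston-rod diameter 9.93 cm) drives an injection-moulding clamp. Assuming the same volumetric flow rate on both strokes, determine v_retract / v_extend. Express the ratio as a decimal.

Cap-side area A_cap = π/4 × (14.7 cm)² = 169.7 cm^2
Rod-side annular area A_ann = π/4 × (14.7² − 9.93²) = 92.27 cm^2
For equal Q, v ∝ 1/A, so v_ret/v_ext = A_cap/A_ann.

v_ret/v_ext ≈ 1.84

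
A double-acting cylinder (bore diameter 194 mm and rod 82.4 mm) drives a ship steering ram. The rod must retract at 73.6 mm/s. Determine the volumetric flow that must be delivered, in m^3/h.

Rod-side annular area A_ann = π/4 × (194² − 82.4²) = 24230 mm^2
Q = A × v

Q ≈ 6.42 m^3/h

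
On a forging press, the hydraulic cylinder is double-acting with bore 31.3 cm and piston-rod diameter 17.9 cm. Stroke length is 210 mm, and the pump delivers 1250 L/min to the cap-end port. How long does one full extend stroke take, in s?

Cap-side area A_cap = π/4 × (31.3 cm)² = 769.4 cm^2
Swept volume V = A × L; t = V / Q = A·L / Q

t ≈ 0.776 s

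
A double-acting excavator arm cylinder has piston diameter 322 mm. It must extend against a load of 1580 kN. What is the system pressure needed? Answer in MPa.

Cap-side area A_cap = π/4 × (322 mm)² = 81430 mm^2
P = F / A = 1580 kN / A

P ≈ 19.4 MPa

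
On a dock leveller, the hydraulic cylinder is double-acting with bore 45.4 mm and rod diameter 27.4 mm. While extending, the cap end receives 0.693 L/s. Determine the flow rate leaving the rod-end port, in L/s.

Cap-side area A_cap = π/4 × (45.4 mm)² = 1619 mm^2
Rod-side annular area A_ann = π/4 × (45.4² − 27.4²) = 1029 mm^2
Piston speed v = Q_in/A_cap; rod-end outflow Q_out = v × A_ann = Q_in × A_ann/A_cap.

Q_out ≈ 0.441 L/s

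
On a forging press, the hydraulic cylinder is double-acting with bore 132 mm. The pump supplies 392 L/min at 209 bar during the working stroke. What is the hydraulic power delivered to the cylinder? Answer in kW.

W ≈ 137 kW

Hydraulic power = P × Q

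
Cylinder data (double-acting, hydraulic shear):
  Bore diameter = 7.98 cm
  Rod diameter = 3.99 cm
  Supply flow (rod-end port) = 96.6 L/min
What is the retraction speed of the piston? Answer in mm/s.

v ≈ 429 mm/s

Rod-side annular area A_ann = π/4 × (7.98² − 3.99²) = 37.51 cm^2
Flow into the rod-end port fills the annular volume.
v = Q / A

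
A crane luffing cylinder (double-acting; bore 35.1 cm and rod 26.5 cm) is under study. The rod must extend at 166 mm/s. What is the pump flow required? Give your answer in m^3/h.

Cap-side area A_cap = π/4 × (35.1 cm)² = 967.6 cm^2
Q = A × v

Q ≈ 57.8 m^3/h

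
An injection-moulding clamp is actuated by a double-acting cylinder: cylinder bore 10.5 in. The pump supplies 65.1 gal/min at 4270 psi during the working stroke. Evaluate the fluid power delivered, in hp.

Hydraulic power = P × Q

W ≈ 162 hp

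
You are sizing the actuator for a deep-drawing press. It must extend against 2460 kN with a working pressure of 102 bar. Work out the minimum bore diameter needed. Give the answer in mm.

Extension force acts on the full piston face: F = P × (π/4)D².
D = √(4F / (πP)) = √(4 × 2460 kN / (π × 102 bar))

D ≈ 554 mm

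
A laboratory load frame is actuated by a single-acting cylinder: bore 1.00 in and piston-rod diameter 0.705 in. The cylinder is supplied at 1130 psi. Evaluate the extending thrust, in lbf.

Cap-side area A_cap = π/4 × (1.00 in)² = 0.7854 in^2
F = P × A_cap = 1130 psi × A_cap

F ≈ 887 lbf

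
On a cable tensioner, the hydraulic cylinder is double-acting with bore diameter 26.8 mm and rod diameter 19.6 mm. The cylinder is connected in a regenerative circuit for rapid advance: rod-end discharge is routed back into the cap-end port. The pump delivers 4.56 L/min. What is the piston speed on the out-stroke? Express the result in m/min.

v ≈ 15.1 m/min

In regeneration the rod-end outflow joins the pump flow into the cap end, so the net volume the pump must supply per unit advance equals the rod cross-section area.
Rod cross-section A_rod = π/4 × (19.6 mm)² = 301.7 mm^2
v = Q_pump / A_rod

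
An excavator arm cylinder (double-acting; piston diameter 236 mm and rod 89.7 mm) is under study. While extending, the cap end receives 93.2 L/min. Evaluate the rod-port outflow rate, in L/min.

Cap-side area A_cap = π/4 × (236 mm)² = 43740 mm^2
Rod-side annular area A_ann = π/4 × (236² − 89.7²) = 37420 mm^2
Piston speed v = Q_in/A_cap; rod-end outflow Q_out = v × A_ann = Q_in × A_ann/A_cap.

Q_out ≈ 79.7 L/min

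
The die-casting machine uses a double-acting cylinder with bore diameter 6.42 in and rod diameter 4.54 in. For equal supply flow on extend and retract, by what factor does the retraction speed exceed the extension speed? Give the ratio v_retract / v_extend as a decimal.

v_ret/v_ext ≈ 2.00

Cap-side area A_cap = π/4 × (6.42 in)² = 32.37 in^2
Rod-side annular area A_ann = π/4 × (6.42² − 4.54²) = 16.18 in^2
For equal Q, v ∝ 1/A, so v_ret/v_ext = A_cap/A_ann.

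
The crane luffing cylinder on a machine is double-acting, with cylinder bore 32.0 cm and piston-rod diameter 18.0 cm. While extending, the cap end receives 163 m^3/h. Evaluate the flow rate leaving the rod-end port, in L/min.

Cap-side area A_cap = π/4 × (32.0 cm)² = 804.2 cm^2
Rod-side annular area A_ann = π/4 × (32.0² − 18.0²) = 549.8 cm^2
Piston speed v = Q_in/A_cap; rod-end outflow Q_out = v × A_ann = Q_in × A_ann/A_cap.

Q_out ≈ 1860 L/min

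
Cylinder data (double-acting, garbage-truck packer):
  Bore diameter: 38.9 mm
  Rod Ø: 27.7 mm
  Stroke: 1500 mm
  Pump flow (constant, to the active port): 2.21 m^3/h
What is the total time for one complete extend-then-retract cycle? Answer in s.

Cap-side area A_cap = π/4 × (38.9 mm)² = 1188 mm^2
Rod-side annular area A_ann = π/4 × (38.9² − 27.7²) = 585.8 mm^2
t_ext = A_cap·L/Q = 2.904 s
t_ret = A_ann·L/Q = 1.431 s
t_cycle = t_ext + t_ret

t ≈ 4.34 s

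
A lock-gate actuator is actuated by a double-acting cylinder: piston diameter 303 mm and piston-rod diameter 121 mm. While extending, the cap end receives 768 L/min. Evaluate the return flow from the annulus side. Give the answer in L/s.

Cap-side area A_cap = π/4 × (303 mm)² = 72110 mm^2
Rod-side annular area A_ann = π/4 × (303² − 121²) = 60610 mm^2
Piston speed v = Q_in/A_cap; rod-end outflow Q_out = v × A_ann = Q_in × A_ann/A_cap.

Q_out ≈ 10.8 L/s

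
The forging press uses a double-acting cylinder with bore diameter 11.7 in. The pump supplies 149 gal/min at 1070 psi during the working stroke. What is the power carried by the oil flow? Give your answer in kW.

W ≈ 69.4 kW

Hydraulic power = P × Q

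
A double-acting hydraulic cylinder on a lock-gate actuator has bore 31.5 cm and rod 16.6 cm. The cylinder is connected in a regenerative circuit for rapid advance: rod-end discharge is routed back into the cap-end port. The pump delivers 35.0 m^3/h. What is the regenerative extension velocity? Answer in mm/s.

v ≈ 449 mm/s

In regeneration the rod-end outflow joins the pump flow into the cap end, so the net volume the pump must supply per unit advance equals the rod cross-section area.
Rod cross-section A_rod = π/4 × (16.6 cm)² = 216.4 cm^2
v = Q_pump / A_rod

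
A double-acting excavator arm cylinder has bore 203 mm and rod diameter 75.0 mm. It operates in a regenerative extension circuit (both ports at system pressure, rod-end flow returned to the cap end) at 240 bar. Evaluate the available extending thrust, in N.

F ≈ 1.06e5 N

With equal pressure on both faces, forces on the annular region cancel; the net push is pressure × rod cross-section.
Rod cross-section A_rod = π/4 × (75.0 mm)² = 4418 mm^2
F = P × A_rod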